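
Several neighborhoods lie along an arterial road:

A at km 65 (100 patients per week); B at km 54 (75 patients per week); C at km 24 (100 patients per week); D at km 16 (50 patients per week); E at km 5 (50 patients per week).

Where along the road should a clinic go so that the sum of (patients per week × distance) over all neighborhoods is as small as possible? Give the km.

x = 24

For a sum of weighted absolute distances on a line, the optimum is the weighted median (not the mean). Total weight W = 375; half-weight = 187.5.
Sort by position and accumulate weight:
  km 5 (E, w=50) → cum 50
  km 16 (D, w=50) → cum 100
  km 24 (C, w=100) → cum 200  ≥ 187.5 → median here
  km 54 (B, w=75) → cum 275
  km 65 (A, w=100) → cum 375
Optimal location: km 24.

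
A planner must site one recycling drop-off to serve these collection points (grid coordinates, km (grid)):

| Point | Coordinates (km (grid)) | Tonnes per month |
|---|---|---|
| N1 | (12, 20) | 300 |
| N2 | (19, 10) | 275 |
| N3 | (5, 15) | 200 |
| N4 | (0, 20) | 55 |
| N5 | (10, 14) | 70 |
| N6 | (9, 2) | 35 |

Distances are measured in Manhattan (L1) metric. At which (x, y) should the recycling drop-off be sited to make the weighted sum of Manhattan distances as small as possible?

(12, 15)

Manhattan distance separates: Σwᵢ(|x−xᵢ|+|y−yᵢ|) = Σwᵢ|x−xᵢ| + Σwᵢ|y−yᵢ|, so x and y are optimised independently as 1-D weighted medians.
Total weight W = 935; half = 467.5.
x-coordinate, sorted with cumulative weight:
  x=0 (N4, w=55) cum 55
  x=5 (N3, w=200) cum 255
  x=9 (N6, w=35) cum 290
  x=10 (N5, w=70) cum 360
  x=12 (N1, w=300) cum 660  ← median
  x=19 (N2, w=275) cum 935
⇒ x* = 12
y-coordinate, sorted with cumulative weight:
  y=2 (N6, w=35) cum 35
  y=10 (N2, w=275) cum 310
  y=14 (N5, w=70) cum 380
  y=15 (N3, w=200) cum 580  ← median
  y=20 (N1, w=300) cum 880
  y=20 (N4, w=55) cum 935
⇒ y* = 15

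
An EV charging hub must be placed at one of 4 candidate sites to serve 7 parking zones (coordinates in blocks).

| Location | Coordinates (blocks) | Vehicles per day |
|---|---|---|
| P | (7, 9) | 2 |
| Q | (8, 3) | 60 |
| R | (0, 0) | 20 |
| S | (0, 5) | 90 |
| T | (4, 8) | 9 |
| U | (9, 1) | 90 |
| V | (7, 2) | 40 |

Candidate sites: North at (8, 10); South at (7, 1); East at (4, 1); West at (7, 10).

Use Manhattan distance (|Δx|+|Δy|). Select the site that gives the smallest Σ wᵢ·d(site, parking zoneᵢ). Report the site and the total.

South, total 1656 blocks

Total weighted distance at each candidate:
  North (8, 10): total = 3268
  South (7, 1): total = 1656
  East (4, 1): total = 1875
  West (7, 10): total = 3257
Minimum is at South with total 1656 blocks.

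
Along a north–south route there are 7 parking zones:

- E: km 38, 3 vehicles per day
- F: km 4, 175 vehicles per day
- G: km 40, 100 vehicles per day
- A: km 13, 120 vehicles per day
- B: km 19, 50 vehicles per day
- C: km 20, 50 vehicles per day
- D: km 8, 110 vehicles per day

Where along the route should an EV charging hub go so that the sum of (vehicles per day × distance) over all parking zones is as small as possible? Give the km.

x = 13

For a sum of weighted absolute distances on a line, the optimum is the weighted median (not the mean). Total weight W = 608; half-weight = 304.
Sort by position and accumulate weight:
  km 4 (F, w=175) → cum 175
  km 8 (D, w=110) → cum 285
  km 13 (A, w=120) → cum 405  ≥ 304 → median here
  km 19 (B, w=50) → cum 455
  km 20 (C, w=50) → cum 505
  km 38 (E, w=3) → cum 508
  km 40 (G, w=100) → cum 608
Optimal location: km 13.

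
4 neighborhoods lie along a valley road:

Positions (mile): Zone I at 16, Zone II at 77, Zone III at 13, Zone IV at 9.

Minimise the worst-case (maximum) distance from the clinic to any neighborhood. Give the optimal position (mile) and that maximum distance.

location 43, max distance 34

The 1-center on a line is the midpoint of the two extreme points: leftmost at 9, rightmost at 77.
Optimal location = (9 + 77)/2 = 43; maximum distance = (77 − 9)/2 = 34.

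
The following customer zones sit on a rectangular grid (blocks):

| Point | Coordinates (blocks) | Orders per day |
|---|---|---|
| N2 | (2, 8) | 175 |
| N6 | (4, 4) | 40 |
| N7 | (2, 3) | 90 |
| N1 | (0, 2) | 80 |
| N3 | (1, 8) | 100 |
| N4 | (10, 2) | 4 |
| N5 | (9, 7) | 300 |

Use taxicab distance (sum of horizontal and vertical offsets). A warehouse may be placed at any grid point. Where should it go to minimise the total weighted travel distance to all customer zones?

(2, 7)

Manhattan distance separates: Σwᵢ(|x−xᵢ|+|y−yᵢ|) = Σwᵢ|x−xᵢ| + Σwᵢ|y−yᵢ|, so x and y are optimised independently as 1-D weighted medians.
Total weight W = 789; half = 394.5.
x-coordinate, sorted with cumulative weight:
  x=0 (N1, w=80) cum 80
  x=1 (N3, w=100) cum 180
  x=2 (N2, w=175) cum 355
  x=2 (N7, w=90) cum 445  ← median
  x=4 (N6, w=40) cum 485
  x=9 (N5, w=300) cum 785
  x=10 (N4, w=4) cum 789
⇒ x* = 2
y-coordinate, sorted with cumulative weight:
  y=2 (N1, w=80) cum 80
  y=2 (N4, w=4) cum 84
  y=3 (N7, w=90) cum 174
  y=4 (N6, w=40) cum 214
  y=7 (N5, w=300) cum 514  ← median
  y=8 (N2, w=175) cum 689
  y=8 (N3, w=100) cum 789
⇒ y* = 7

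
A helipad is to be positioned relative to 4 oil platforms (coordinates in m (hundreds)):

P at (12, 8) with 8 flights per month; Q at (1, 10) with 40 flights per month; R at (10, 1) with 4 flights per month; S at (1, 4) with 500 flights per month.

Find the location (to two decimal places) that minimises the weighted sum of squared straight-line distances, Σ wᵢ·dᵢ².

The minimiser of Σwᵢ‖p−pᵢ‖² is the weighted centroid p* = (Σwᵢpᵢ)/(Σwᵢ).
Σwᵢ = 552.
Σwᵢxᵢ = 8·12 + 40·1 + 4·10 + 500·1 = 676.
Σwᵢyᵢ = 8·8 + 40·10 + 4·1 + 500·4 = 2468.
x* = 676/552 = 1.22, y* = 2468/552 = 4.47.

(1.22, 4.47)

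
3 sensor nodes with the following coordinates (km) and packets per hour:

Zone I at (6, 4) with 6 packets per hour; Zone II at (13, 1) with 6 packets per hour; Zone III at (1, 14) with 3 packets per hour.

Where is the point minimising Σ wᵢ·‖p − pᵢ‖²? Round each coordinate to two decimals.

The minimiser of Σwᵢ‖p−pᵢ‖² is the weighted centroid p* = (Σwᵢpᵢ)/(Σwᵢ).
Σwᵢ = 15.
Σwᵢxᵢ = 6·6 + 6·13 + 3·1 = 117.
Σwᵢyᵢ = 6·4 + 6·1 + 3·14 = 72.
x* = 117/15 = 7.80, y* = 72/15 = 4.80.

(7.80, 4.80)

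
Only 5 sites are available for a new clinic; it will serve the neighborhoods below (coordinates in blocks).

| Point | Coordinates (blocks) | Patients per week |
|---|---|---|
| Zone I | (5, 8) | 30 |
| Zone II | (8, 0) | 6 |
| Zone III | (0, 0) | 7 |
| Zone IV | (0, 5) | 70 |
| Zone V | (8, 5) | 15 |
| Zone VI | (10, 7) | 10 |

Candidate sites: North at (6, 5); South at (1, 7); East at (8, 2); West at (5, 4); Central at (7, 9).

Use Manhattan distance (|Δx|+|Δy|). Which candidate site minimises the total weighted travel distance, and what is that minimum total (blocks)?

Total weighted distance at each candidate:
  North (6, 5): total = 749
  South (1, 7): total = 725
  East (8, 2): total = 1237
  West (5, 4): total = 785
  Central (7, 9): total = 1157
Minimum is at South with total 725 blocks.

South, total 725 blocks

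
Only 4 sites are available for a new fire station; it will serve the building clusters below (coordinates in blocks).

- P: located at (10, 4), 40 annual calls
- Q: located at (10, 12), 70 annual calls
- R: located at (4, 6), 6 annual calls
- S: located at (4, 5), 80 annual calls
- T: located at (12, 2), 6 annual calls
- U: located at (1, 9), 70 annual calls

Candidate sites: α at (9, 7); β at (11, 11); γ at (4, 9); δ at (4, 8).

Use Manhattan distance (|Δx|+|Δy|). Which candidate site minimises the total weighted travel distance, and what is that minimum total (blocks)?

Total weighted distance at each candidate:
  α (9, 7): total = 1924
  β (11, 11): total = 2472
  γ (4, 9): total = 1708
  δ (4, 8): total = 1716
Minimum is at γ with total 1708 blocks.

γ, total 1708 blocks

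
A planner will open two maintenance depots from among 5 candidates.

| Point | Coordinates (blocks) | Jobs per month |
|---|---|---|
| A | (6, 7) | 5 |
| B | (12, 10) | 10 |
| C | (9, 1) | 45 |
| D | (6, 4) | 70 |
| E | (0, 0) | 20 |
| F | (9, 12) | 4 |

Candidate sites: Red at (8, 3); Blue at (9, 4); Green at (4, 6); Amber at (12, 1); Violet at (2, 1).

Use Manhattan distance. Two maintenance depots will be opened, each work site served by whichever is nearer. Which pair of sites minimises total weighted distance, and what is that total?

{Blue, Violet}, total 557

Evaluate every pair (each demand assigned to the nearer of the two):
  {Blue, Violet}: total = 557
  {Red, Violet}: total = 585
  {Blue, Green}: total = 682
  {Red, Green}: total = 710
  {Red, Blue}: total = 717
  {Red, Amber}: total = 725
  {Blue, Amber}: total = 757
  {Green, Amber}: total = 764
  {Green, Violet}: total = 834
  {Amber, Violet}: total = 881
Best pair: {Blue, Violet} with total 557.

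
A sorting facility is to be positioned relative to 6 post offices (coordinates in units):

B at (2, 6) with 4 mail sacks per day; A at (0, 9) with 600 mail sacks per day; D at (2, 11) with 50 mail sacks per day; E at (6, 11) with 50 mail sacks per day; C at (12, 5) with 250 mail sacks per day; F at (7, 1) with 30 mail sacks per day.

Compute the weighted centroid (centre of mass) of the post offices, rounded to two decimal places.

(3.68, 7.93)

The minimiser of Σwᵢ‖p−pᵢ‖² is the weighted centroid p* = (Σwᵢpᵢ)/(Σwᵢ).
Σwᵢ = 984.
Σwᵢxᵢ = 4·2 + 600·0 + 50·2 + 50·6 + 250·12 + 30·7 = 3618.
Σwᵢyᵢ = 4·6 + 600·9 + 50·11 + 50·11 + 250·5 + 30·1 = 7804.
x* = 3618/984 = 3.68, y* = 7804/984 = 7.93.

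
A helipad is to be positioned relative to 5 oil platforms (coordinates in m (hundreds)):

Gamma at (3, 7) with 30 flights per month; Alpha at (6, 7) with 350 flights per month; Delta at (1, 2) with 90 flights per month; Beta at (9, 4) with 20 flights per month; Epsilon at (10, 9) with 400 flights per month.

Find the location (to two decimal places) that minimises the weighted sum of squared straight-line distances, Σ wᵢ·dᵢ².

The minimiser of Σwᵢ‖p−pᵢ‖² is the weighted centroid p* = (Σwᵢpᵢ)/(Σwᵢ).
Σwᵢ = 890.
Σwᵢxᵢ = 30·3 + 350·6 + 90·1 + 20·9 + 400·10 = 6460.
Σwᵢyᵢ = 30·7 + 350·7 + 90·2 + 20·4 + 400·9 = 6520.
x* = 6460/890 = 7.26, y* = 6520/890 = 7.33.

(7.26, 7.33)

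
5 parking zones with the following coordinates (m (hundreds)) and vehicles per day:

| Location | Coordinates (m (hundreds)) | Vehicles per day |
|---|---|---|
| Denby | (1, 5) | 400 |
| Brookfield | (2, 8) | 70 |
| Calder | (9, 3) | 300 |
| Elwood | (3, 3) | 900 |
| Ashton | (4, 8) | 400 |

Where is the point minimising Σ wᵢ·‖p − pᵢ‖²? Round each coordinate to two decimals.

The minimiser of Σwᵢ‖p−pᵢ‖² is the weighted centroid p* = (Σwᵢpᵢ)/(Σwᵢ).
Σwᵢ = 2070.
Σwᵢxᵢ = 400·1 + 70·2 + 300·9 + 900·3 + 400·4 = 7540.
Σwᵢyᵢ = 400·5 + 70·8 + 300·3 + 900·3 + 400·8 = 9360.
x* = 7540/2070 = 3.64, y* = 9360/2070 = 4.52.

(3.64, 4.52)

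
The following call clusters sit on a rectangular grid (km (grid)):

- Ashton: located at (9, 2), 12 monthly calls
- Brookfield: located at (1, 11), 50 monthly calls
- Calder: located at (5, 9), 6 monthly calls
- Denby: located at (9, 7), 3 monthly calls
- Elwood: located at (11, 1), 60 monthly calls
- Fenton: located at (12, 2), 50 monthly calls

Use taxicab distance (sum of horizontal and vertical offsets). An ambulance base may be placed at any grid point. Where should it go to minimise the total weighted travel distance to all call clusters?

Manhattan distance separates: Σwᵢ(|x−xᵢ|+|y−yᵢ|) = Σwᵢ|x−xᵢ| + Σwᵢ|y−yᵢ|, so x and y are optimised independently as 1-D weighted medians.
Total weight W = 181; half = 90.5.
x-coordinate, sorted with cumulative weight:
  x=1 (Brookfield, w=50) cum 50
  x=5 (Calder, w=6) cum 56
  x=9 (Ashton, w=12) cum 68
  x=9 (Denby, w=3) cum 71
  x=11 (Elwood, w=60) cum 131  ← median
  x=12 (Fenton, w=50) cum 181
⇒ x* = 11
y-coordinate, sorted with cumulative weight:
  y=1 (Elwood, w=60) cum 60
  y=2 (Ashton, w=12) cum 72
  y=2 (Fenton, w=50) cum 122  ← median
  y=7 (Denby, w=3) cum 125
  y=9 (Calder, w=6) cum 131
  y=11 (Brookfield, w=50) cum 181
⇒ y* = 2

(11, 2)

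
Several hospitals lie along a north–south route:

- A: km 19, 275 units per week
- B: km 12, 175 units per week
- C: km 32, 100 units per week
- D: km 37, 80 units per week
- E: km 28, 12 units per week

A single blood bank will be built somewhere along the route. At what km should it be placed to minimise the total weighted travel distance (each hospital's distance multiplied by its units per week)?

For a sum of weighted absolute distances on a line, the optimum is the weighted median (not the mean). Total weight W = 642; half-weight = 321.
Sort by position and accumulate weight:
  km 12 (B, w=175) → cum 175
  km 19 (A, w=275) → cum 450  ≥ 321 → median here
  km 28 (E, w=12) → cum 462
  km 32 (C, w=100) → cum 562
  km 37 (D, w=80) → cum 642
Optimal location: km 19.

x = 19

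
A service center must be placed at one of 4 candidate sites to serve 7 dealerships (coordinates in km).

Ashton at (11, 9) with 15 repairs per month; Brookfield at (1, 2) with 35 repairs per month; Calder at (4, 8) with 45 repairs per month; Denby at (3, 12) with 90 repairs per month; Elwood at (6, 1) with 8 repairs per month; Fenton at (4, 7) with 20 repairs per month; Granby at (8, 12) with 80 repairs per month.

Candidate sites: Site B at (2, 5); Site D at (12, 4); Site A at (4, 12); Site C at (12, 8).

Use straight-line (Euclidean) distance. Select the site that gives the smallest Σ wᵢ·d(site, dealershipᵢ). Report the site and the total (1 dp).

Total weighted distance at each candidate:
  Site B (2, 5): total = 1896.4
  Site D (12, 4): total = 2894.1
  Site A (4, 12): total = 1259.1
  Site C (12, 8): total = 2393.7
Minimum is at Site A with total 1259.1 km.

Site A, total 1259.1 km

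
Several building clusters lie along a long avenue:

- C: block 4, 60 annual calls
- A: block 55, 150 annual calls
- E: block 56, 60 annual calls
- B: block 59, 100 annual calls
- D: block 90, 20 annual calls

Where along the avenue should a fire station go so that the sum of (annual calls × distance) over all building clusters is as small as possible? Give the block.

For a sum of weighted absolute distances on a line, the optimum is the weighted median (not the mean). Total weight W = 390; half-weight = 195.
Sort by position and accumulate weight:
  block 4 (C, w=60) → cum 60
  block 55 (A, w=150) → cum 210  ≥ 195 → median here
  block 56 (E, w=60) → cum 270
  block 59 (B, w=100) → cum 370
  block 90 (D, w=20) → cum 390
Optimal location: block 55.

x = 55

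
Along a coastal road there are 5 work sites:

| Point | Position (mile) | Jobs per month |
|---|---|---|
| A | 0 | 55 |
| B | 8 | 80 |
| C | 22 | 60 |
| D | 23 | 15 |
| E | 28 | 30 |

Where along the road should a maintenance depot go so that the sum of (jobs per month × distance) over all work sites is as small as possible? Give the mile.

x = 8

For a sum of weighted absolute distances on a line, the optimum is the weighted median (not the mean). Total weight W = 240; half-weight = 120.
Sort by position and accumulate weight:
  mile 0 (A, w=55) → cum 55
  mile 8 (B, w=80) → cum 135  ≥ 120 → median here
  mile 22 (C, w=60) → cum 195
  mile 23 (D, w=15) → cum 210
  mile 28 (E, w=30) → cum 240
Optimal location: mile 8.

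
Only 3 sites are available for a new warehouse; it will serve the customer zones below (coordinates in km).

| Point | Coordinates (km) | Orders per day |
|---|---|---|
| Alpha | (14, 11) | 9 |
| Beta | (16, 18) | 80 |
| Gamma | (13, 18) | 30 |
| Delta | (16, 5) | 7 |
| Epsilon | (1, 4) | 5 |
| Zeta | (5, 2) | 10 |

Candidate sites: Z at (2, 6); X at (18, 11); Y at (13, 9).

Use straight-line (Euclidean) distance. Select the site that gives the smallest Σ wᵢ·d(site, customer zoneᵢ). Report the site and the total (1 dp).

X, total 1170.8 km

Total weighted distance at each candidate:
  Z (2, 6): total = 2239.9
  X (18, 11): total = 1170.8
  Y (13, 9): total = 1255.4
Minimum is at X with total 1170.8 km.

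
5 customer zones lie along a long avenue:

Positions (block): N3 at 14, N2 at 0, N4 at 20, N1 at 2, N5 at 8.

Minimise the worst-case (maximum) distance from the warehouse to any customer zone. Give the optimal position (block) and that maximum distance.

location 10, max distance 10

The 1-center on a line is the midpoint of the two extreme points: leftmost at 0, rightmost at 20.
Optimal location = (0 + 20)/2 = 10; maximum distance = (20 − 0)/2 = 10.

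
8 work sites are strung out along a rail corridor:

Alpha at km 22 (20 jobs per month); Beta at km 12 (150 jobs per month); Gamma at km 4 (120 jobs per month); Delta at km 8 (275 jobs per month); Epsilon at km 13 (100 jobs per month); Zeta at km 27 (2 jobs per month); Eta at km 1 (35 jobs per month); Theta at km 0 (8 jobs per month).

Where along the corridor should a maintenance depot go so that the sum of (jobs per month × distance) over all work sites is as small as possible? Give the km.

x = 8

For a sum of weighted absolute distances on a line, the optimum is the weighted median (not the mean). Total weight W = 710; half-weight = 355.
Sort by position and accumulate weight:
  km 0 (Theta, w=8) → cum 8
  km 1 (Eta, w=35) → cum 43
  km 4 (Gamma, w=120) → cum 163
  km 8 (Delta, w=275) → cum 438  ≥ 355 → median here
  km 12 (Beta, w=150) → cum 588
  km 13 (Epsilon, w=100) → cum 688
  km 22 (Alpha, w=20) → cum 708
  km 27 (Zeta, w=2) → cum 710
Optimal location: km 8.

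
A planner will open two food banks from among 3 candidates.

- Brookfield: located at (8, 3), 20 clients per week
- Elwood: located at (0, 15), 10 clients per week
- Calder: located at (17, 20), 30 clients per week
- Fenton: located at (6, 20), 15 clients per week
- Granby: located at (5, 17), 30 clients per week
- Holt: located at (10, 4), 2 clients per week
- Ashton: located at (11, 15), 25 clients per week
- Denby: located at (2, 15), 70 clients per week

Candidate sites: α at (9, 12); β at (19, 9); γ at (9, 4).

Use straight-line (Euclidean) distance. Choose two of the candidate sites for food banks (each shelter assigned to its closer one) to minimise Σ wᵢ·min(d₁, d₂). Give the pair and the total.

Evaluate every pair (each demand assigned to the nearer of the two):
  {α, γ}: total = 1408.1
  {α, β}: total = 1571.0
  {β, γ}: total = 2322.7
Best pair: {α, γ} with total 1408.1.

{α, γ}, total 1408.1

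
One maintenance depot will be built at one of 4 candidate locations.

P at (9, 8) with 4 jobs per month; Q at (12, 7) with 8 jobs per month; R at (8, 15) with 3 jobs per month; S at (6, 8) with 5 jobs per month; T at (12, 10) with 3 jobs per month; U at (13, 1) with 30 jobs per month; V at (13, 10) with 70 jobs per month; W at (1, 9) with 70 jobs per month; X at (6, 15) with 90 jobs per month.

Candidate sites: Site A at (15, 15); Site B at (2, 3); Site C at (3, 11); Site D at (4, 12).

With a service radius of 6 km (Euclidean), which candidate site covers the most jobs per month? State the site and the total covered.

Coverage radius r = 6 km; a point is covered iff (Δx)²+(Δy)² ≤ 6² = 36.
  Site A (15, 15): covers {T, V} → 73
  Site B (2, 3): covers {none} → 0
  Site C (3, 11): covers {S, W, X} → 165
  Site D (4, 12): covers {R, S, W, X} → 168
Maximum coverage at Site D: 168 jobs per month.

Site D, covering 168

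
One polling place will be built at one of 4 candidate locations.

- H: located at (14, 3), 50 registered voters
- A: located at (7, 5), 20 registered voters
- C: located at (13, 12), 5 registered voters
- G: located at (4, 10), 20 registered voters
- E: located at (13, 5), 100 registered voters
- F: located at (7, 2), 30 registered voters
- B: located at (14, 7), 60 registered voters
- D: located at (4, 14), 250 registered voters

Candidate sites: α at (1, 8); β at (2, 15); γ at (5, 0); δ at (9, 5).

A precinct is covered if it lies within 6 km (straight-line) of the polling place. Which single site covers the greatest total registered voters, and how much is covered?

Coverage radius r = 6 km; a point is covered iff (Δx)²+(Δy)² ≤ 6² = 36.
  α (1, 8): covers {G} → 20
  β (2, 15): covers {G, D} → 270
  γ (5, 0): covers {A, F} → 50
  δ (9, 5): covers {H, A, E, F, B} → 260
Maximum coverage at β: 270 registered voters.

β, covering 270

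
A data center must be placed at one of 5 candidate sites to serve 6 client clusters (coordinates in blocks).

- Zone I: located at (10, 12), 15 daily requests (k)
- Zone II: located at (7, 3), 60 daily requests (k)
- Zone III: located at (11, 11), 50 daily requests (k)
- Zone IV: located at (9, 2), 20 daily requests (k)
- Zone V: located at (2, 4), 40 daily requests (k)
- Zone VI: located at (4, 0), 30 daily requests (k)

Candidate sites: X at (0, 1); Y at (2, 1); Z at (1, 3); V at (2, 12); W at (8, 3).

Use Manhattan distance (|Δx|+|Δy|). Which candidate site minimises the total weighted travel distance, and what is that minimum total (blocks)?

Total weighted distance at each candidate:
  X (0, 1): total = 2455
  Y (2, 1): total = 2025
  Z (1, 3): total = 1970
  V (2, 12): total = 2540
  W (8, 3): total = 1305
Minimum is at W with total 1305 blocks.

W, total 1305 blocks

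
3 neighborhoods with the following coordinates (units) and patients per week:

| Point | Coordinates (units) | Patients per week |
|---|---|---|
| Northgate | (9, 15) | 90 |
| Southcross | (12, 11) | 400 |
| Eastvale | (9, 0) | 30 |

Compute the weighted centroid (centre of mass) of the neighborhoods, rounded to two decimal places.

(11.31, 11.06)

The minimiser of Σwᵢ‖p−pᵢ‖² is the weighted centroid p* = (Σwᵢpᵢ)/(Σwᵢ).
Σwᵢ = 520.
Σwᵢxᵢ = 90·9 + 400·12 + 30·9 = 5880.
Σwᵢyᵢ = 90·15 + 400·11 + 30·0 = 5750.
x* = 5880/520 = 11.31, y* = 5750/520 = 11.06.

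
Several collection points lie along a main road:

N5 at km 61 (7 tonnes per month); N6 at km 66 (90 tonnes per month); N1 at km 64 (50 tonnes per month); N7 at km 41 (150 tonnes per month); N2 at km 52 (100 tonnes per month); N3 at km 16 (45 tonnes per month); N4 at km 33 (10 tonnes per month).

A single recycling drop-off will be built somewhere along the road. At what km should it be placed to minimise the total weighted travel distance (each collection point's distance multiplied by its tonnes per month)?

x = 52

For a sum of weighted absolute distances on a line, the optimum is the weighted median (not the mean). Total weight W = 452; half-weight = 226.
Sort by position and accumulate weight:
  km 16 (N3, w=45) → cum 45
  km 33 (N4, w=10) → cum 55
  km 41 (N7, w=150) → cum 205
  km 52 (N2, w=100) → cum 305  ≥ 226 → median here
  km 61 (N5, w=7) → cum 312
  km 64 (N1, w=50) → cum 362
  km 66 (N6, w=90) → cum 452
Optimal location: km 52.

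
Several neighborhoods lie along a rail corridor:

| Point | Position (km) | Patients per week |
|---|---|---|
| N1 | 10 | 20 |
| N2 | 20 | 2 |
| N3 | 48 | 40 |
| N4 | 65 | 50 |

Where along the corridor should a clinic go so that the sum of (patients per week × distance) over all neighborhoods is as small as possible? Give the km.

x = 48

For a sum of weighted absolute distances on a line, the optimum is the weighted median (not the mean). Total weight W = 112; half-weight = 56.
Sort by position and accumulate weight:
  km 10 (N1, w=20) → cum 20
  km 20 (N2, w=2) → cum 22
  km 48 (N3, w=40) → cum 62  ≥ 56 → median here
  km 65 (N4, w=50) → cum 112
Optimal location: km 48.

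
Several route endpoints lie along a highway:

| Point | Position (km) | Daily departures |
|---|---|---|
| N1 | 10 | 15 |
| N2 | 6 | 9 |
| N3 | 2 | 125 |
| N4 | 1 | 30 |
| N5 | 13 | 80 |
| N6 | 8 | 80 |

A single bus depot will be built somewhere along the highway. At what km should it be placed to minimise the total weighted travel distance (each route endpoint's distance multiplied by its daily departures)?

x = 8

For a sum of weighted absolute distances on a line, the optimum is the weighted median (not the mean). Total weight W = 339; half-weight = 169.5.
Sort by position and accumulate weight:
  km 1 (N4, w=30) → cum 30
  km 2 (N3, w=125) → cum 155
  km 6 (N2, w=9) → cum 164
  km 8 (N6, w=80) → cum 244  ≥ 169.5 → median here
  km 10 (N1, w=15) → cum 259
  km 13 (N5, w=80) → cum 339
Optimal location: km 8.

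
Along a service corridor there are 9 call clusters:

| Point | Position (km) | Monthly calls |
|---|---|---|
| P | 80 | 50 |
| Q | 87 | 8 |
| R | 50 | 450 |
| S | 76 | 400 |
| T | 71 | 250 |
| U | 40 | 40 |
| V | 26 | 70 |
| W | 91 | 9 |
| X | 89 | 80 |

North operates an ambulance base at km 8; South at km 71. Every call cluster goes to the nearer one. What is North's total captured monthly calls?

70

The indifferent point is the midpoint (8+71)/2 = 39.5; call clusters left of it (closer to North at 8) go to North, those right go to South.
  V at 26 (w=70) → North
  U at 40 (w=40) → South
  R at 50 (w=450) → South
  T at 71 (w=250) → South
  S at 76 (w=400) → South
  P at 80 (w=50) → South
  Q at 87 (w=8) → South
  X at 89 (w=80) → South
  W at 91 (w=9) → South
North captures 70; South captures 1287.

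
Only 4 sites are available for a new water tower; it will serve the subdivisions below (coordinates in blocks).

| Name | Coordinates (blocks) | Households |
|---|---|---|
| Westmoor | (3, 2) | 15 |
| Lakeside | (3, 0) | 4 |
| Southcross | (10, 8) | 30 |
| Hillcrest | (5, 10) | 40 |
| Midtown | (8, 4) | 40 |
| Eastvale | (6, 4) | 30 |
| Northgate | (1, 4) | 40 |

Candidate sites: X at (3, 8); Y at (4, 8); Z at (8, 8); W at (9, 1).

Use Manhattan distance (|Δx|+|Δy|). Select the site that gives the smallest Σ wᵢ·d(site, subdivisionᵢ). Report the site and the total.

Y, total 1221 blocks

Total weighted distance at each candidate:
  X (3, 8): total = 1302
  Y (4, 8): total = 1221
  Z (8, 8): total = 1257
  W (9, 1): total = 1673
Minimum is at Y with total 1221 blocks.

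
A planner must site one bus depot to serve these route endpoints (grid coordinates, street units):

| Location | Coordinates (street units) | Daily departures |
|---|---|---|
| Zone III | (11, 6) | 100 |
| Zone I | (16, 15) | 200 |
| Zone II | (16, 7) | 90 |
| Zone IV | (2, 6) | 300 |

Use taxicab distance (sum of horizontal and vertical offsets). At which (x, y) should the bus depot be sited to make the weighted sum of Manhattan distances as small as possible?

Manhattan distance separates: Σwᵢ(|x−xᵢ|+|y−yᵢ|) = Σwᵢ|x−xᵢ| + Σwᵢ|y−yᵢ|, so x and y are optimised independently as 1-D weighted medians.
Total weight W = 690; half = 345.
x-coordinate, sorted with cumulative weight:
  x=2 (Zone IV, w=300) cum 300
  x=11 (Zone III, w=100) cum 400  ← median
  x=16 (Zone I, w=200) cum 600
  x=16 (Zone II, w=90) cum 690
⇒ x* = 11
y-coordinate, sorted with cumulative weight:
  y=6 (Zone III, w=100) cum 100
  y=6 (Zone IV, w=300) cum 400  ← median
  y=7 (Zone II, w=90) cum 490
  y=15 (Zone I, w=200) cum 690
⇒ y* = 6

(11, 6)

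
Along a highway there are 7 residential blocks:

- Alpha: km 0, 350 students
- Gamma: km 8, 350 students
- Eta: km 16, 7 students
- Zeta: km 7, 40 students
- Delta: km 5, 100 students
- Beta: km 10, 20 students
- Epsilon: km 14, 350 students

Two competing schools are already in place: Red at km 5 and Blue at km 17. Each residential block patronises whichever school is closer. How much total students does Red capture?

The indifferent point is the midpoint (5+17)/2 = 11; residential blocks left of it (closer to Red at 5) go to Red, those right go to Blue.
  Alpha at 0 (w=350) → Red
  Delta at 5 (w=100) → Red
  Zeta at 7 (w=40) → Red
  Gamma at 8 (w=350) → Red
  Beta at 10 (w=20) → Red
  Epsilon at 14 (w=350) → Blue
  Eta at 16 (w=7) → Blue
Red captures 860; Blue captures 357.

860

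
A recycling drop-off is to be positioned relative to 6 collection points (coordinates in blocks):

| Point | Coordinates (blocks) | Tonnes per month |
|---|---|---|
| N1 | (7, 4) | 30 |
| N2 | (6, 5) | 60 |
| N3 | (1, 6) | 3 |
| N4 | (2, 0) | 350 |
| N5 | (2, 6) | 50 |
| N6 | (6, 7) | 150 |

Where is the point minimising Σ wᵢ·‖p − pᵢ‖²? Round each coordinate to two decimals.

(3.53, 2.78)

The minimiser of Σwᵢ‖p−pᵢ‖² is the weighted centroid p* = (Σwᵢpᵢ)/(Σwᵢ).
Σwᵢ = 643.
Σwᵢxᵢ = 30·7 + 60·6 + 3·1 + 350·2 + 50·2 + 150·6 = 2273.
Σwᵢyᵢ = 30·4 + 60·5 + 3·6 + 350·0 + 50·6 + 150·7 = 1788.
x* = 2273/643 = 3.53, y* = 1788/643 = 2.78.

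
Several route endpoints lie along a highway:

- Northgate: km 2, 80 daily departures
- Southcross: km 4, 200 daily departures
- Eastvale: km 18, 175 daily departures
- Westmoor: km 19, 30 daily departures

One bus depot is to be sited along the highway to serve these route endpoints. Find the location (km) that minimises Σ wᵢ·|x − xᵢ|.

For a sum of weighted absolute distances on a line, the optimum is the weighted median (not the mean). Total weight W = 485; half-weight = 242.5.
Sort by position and accumulate weight:
  km 2 (Northgate, w=80) → cum 80
  km 4 (Southcross, w=200) → cum 280  ≥ 242.5 → median here
  km 18 (Eastvale, w=175) → cum 455
  km 19 (Westmoor, w=30) → cum 485
Optimal location: km 4.

x = 4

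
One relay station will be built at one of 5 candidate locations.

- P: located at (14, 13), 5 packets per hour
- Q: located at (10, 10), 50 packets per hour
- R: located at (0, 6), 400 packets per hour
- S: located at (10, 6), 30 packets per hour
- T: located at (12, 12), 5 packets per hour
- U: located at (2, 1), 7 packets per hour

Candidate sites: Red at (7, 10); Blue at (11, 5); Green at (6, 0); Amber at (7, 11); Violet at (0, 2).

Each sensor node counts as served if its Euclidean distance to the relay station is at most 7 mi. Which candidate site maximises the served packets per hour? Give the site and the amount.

Coverage radius r = 7 mi; a point is covered iff (Δx)²+(Δy)² ≤ 7² = 49.
  Red (7, 10): covers {Q, S, T} → 85
  Blue (11, 5): covers {Q, S} → 80
  Green (6, 0): covers {U} → 7
  Amber (7, 11): covers {Q, S, T} → 85
  Violet (0, 2): covers {R, U} → 407
Maximum coverage at Violet: 407 packets per hour.

Violet, covering 407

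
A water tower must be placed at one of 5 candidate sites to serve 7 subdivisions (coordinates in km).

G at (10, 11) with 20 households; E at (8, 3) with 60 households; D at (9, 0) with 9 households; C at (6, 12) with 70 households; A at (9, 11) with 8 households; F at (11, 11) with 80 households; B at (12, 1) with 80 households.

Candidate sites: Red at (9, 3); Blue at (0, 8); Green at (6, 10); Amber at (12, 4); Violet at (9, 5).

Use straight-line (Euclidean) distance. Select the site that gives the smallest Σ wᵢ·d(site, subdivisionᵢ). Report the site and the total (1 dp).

Violet, total 1787.9 km

Total weighted distance at each candidate:
  Red (9, 3): total = 1924.5
  Blue (0, 8): total = 3487.4
  Green (6, 10): total = 2051.8
  Amber (12, 4): total = 2004.6
  Violet (9, 5): total = 1787.9
Minimum is at Violet with total 1787.9 km.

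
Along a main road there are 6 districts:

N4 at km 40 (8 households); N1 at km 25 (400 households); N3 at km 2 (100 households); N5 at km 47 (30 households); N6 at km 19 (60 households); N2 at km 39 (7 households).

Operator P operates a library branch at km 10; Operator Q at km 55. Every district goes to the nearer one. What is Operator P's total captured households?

The indifferent point is the midpoint (10+55)/2 = 32.5; districts left of it (closer to Operator P at 10) go to Operator P, those right go to Operator Q.
  N3 at 2 (w=100) → Operator P
  N6 at 19 (w=60) → Operator P
  N1 at 25 (w=400) → Operator P
  N2 at 39 (w=7) → Operator Q
  N4 at 40 (w=8) → Operator Q
  N5 at 47 (w=30) → Operator Q
Operator P captures 560; Operator Q captures 45.

560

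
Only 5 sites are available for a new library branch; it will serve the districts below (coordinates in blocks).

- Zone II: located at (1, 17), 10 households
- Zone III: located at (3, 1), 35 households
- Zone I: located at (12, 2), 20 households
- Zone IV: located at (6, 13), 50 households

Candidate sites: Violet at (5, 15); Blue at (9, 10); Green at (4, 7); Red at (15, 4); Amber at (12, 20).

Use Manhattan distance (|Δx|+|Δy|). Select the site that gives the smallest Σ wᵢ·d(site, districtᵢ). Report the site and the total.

Green, total 1035 blocks

Total weighted distance at each candidate:
  Violet (5, 15): total = 1170
  Blue (9, 10): total = 1195
  Green (4, 7): total = 1035
  Red (15, 4): total = 1795
  Amber (12, 20): total = 2130
Minimum is at Green with total 1035 blocks.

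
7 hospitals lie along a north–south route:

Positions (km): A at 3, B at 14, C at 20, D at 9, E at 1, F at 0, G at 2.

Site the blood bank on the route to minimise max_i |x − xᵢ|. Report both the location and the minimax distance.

The 1-center on a line is the midpoint of the two extreme points: leftmost at 0, rightmost at 20.
Optimal location = (0 + 20)/2 = 10; maximum distance = (20 − 0)/2 = 10.

location 10, max distance 10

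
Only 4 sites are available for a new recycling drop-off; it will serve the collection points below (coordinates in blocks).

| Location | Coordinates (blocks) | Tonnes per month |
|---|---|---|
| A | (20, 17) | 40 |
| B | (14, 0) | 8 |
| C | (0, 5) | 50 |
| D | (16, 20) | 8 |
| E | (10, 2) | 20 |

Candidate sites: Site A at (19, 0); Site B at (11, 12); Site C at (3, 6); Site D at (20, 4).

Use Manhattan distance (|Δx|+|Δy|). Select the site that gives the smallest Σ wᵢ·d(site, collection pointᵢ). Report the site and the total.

Site C, total 1892 blocks

Total weighted distance at each candidate:
  Site A (19, 0): total = 2364
  Site B (11, 12): total = 1904
  Site C (3, 6): total = 1892
  Site D (20, 4): total = 2050
Minimum is at Site C with total 1892 blocks.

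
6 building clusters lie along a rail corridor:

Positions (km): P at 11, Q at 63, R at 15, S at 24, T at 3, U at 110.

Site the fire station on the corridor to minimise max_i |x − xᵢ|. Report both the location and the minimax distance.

The 1-center on a line is the midpoint of the two extreme points: leftmost at 3, rightmost at 110.
Optimal location = (3 + 110)/2 = 56.5; maximum distance = (110 − 3)/2 = 53.5.

location 56.5, max distance 53.5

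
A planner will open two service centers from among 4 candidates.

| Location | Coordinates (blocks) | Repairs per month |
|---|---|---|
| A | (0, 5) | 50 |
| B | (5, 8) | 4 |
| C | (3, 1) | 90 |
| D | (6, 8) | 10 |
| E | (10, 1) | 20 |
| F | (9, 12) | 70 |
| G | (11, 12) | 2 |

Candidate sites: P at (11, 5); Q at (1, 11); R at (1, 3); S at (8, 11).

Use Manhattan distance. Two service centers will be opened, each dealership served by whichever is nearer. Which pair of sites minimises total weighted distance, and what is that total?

{R, S}, total 952

Evaluate every pair (each demand assigned to the nearer of the two):
  {R, S}: total = 952
  {P, R}: total = 1370
  {Q, R}: total = 1490
  {Q, S}: total = 1892
  {P, S}: total = 1952
  {P, Q}: total = 2282
Best pair: {R, S} with total 952.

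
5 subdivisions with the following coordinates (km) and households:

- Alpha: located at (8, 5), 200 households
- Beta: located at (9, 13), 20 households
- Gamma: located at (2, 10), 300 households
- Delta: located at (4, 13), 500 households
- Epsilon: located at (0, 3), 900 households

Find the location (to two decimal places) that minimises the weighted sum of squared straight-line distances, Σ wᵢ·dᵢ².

The minimiser of Σwᵢ‖p−pᵢ‖² is the weighted centroid p* = (Σwᵢpᵢ)/(Σwᵢ).
Σwᵢ = 1920.
Σwᵢxᵢ = 200·8 + 20·9 + 300·2 + 500·4 + 900·0 = 4380.
Σwᵢyᵢ = 200·5 + 20·13 + 300·10 + 500·13 + 900·3 = 13460.
x* = 4380/1920 = 2.28, y* = 13460/1920 = 7.01.

(2.28, 7.01)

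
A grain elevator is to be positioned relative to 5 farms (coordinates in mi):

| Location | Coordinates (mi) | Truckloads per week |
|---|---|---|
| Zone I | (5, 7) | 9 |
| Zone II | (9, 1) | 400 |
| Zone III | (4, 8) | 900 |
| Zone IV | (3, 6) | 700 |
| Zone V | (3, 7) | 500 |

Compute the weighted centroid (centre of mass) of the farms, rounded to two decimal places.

(4.32, 6.12)

The minimiser of Σwᵢ‖p−pᵢ‖² is the weighted centroid p* = (Σwᵢpᵢ)/(Σwᵢ).
Σwᵢ = 2509.
Σwᵢxᵢ = 9·5 + 400·9 + 900·4 + 700·3 + 500·3 = 10845.
Σwᵢyᵢ = 9·7 + 400·1 + 900·8 + 700·6 + 500·7 = 15363.
x* = 10845/2509 = 4.32, y* = 15363/2509 = 6.12.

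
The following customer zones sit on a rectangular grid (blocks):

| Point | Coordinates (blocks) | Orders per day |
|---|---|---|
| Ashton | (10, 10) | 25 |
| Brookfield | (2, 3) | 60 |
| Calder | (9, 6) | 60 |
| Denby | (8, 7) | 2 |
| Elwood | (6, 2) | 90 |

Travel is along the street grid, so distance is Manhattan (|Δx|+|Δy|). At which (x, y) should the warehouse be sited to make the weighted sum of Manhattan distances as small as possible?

Manhattan distance separates: Σwᵢ(|x−xᵢ|+|y−yᵢ|) = Σwᵢ|x−xᵢ| + Σwᵢ|y−yᵢ|, so x and y are optimised independently as 1-D weighted medians.
Total weight W = 237; half = 118.5.
x-coordinate, sorted with cumulative weight:
  x=2 (Brookfield, w=60) cum 60
  x=6 (Elwood, w=90) cum 150  ← median
  x=8 (Denby, w=2) cum 152
  x=9 (Calder, w=60) cum 212
  x=10 (Ashton, w=25) cum 237
⇒ x* = 6
y-coordinate, sorted with cumulative weight:
  y=2 (Elwood, w=90) cum 90
  y=3 (Brookfield, w=60) cum 150  ← median
  y=6 (Calder, w=60) cum 210
  y=7 (Denby, w=2) cum 212
  y=10 (Ashton, w=25) cum 237
⇒ y* = 3

(6, 3)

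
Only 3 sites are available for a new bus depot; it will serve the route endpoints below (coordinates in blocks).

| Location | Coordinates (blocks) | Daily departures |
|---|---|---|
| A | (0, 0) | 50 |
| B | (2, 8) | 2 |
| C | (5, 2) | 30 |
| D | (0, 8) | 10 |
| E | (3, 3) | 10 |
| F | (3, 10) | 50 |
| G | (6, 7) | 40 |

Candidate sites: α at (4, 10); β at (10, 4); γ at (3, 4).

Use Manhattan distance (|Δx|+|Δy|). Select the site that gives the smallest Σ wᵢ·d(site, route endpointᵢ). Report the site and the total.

Total weighted distance at each candidate:
  α (4, 10): total = 1368
  β (10, 4): total = 2084
  γ (3, 4): total = 1100
Minimum is at γ with total 1100 blocks.

γ, total 1100 blocks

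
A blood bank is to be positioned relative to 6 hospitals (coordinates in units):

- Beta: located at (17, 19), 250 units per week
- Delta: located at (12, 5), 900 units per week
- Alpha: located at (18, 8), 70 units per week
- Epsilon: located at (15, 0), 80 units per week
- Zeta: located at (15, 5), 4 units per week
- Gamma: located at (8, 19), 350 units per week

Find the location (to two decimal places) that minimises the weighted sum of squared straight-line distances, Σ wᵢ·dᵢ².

(12.32, 9.96)

The minimiser of Σwᵢ‖p−pᵢ‖² is the weighted centroid p* = (Σwᵢpᵢ)/(Σwᵢ).
Σwᵢ = 1654.
Σwᵢxᵢ = 250·17 + 900·12 + 70·18 + 80·15 + 4·15 + 350·8 = 20370.
Σwᵢyᵢ = 250·19 + 900·5 + 70·8 + 80·0 + 4·5 + 350·19 = 16480.
x* = 20370/1654 = 12.32, y* = 16480/1654 = 9.96.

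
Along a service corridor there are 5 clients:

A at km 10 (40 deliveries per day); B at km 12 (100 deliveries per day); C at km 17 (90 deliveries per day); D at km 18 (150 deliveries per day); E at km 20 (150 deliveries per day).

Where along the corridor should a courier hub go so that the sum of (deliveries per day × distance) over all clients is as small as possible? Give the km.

x = 18

For a sum of weighted absolute distances on a line, the optimum is the weighted median (not the mean). Total weight W = 530; half-weight = 265.
Sort by position and accumulate weight:
  km 10 (A, w=40) → cum 40
  km 12 (B, w=100) → cum 140
  km 17 (C, w=90) → cum 230
  km 18 (D, w=150) → cum 380  ≥ 265 → median here
  km 20 (E, w=150) → cum 530
Optimal location: km 18.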